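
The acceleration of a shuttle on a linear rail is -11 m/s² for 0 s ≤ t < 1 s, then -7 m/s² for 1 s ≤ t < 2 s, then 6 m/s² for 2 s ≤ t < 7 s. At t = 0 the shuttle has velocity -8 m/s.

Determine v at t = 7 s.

4 m/s

Δv equals the area under the a-t graph; then v = v₀ + Δv.
0–1 s: -11 × 1 = -11 m/s
1–2 s: -7 × 1 = -7 m/s
2–7 s: 6 × 5 = 30 m/s
Δv = 12 m/s, so v(7) = -8 + (12) = 4 m/s.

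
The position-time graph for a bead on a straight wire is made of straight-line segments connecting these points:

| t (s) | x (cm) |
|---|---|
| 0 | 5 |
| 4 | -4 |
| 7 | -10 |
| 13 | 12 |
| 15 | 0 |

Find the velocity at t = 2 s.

Velocity is the slope of the x-t graph on 0–4 s: (-4 − 5)/(4 − 0) = -2.25 cm/s.

-2.25 cm/s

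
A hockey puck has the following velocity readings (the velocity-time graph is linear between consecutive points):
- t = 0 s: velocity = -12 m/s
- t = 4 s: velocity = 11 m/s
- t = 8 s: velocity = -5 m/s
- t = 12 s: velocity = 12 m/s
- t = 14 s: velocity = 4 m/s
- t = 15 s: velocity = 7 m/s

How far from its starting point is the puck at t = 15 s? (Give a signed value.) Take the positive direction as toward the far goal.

Displacement is the signed area under the v-t curve.
0–4 s: ½(-12 + 11)(4) = -2 m
4–8 s: ½(11 + -5)(4) = 12 m
8–12 s: ½(-5 + 12)(4) = 14 m
12–14 s: ½(12 + 4)(2) = 16 m
14–15 s: ½(4 + 7)(1) = 5.5 m
Net displacement = 45.5 m

45.5 m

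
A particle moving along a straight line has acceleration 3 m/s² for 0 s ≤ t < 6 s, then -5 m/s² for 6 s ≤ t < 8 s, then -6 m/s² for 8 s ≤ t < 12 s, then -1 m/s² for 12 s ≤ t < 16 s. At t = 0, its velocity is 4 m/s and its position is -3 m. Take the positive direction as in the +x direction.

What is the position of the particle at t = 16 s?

53 m

On each constant-a segment, Δv = aΔt and Δx = v₀Δt + ½aΔt²; chain segment to segment.
0–6 s: v starts 4 m/s; Δx = 4·6 + ½·3·6² = 78 m; v ends 22 m/s.
6–8 s: v starts 22 m/s; Δx = 22·2 + ½·-5·2² = 34 m; v ends 12 m/s.
8–12 s: v starts 12 m/s; Δx = 12·4 + ½·-6·4² = 0 m; v ends -12 m/s.
12–16 s: v starts -12 m/s; Δx = -12·4 + ½·-1·4² = -56 m; v ends -16 m/s.
x(16) = -3 + Σ Δx = 53 m.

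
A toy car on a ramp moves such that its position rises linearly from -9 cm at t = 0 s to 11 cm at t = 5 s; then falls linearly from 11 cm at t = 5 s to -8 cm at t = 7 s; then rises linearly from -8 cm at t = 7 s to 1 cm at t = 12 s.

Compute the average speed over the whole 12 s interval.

4 cm/s

Average speed = (total path length)/(elapsed time); on a piecewise-linear x-t graph the path length is Σ|Δx|.
0–5 s: |Δx| = |11 − -9| = 20 cm
5–7 s: |Δx| = |-8 − 11| = 19 cm
7–12 s: |Δx| = |1 − -8| = 9 cm
Total path = 48 cm; average speed = 48/12 = 4 cm/s.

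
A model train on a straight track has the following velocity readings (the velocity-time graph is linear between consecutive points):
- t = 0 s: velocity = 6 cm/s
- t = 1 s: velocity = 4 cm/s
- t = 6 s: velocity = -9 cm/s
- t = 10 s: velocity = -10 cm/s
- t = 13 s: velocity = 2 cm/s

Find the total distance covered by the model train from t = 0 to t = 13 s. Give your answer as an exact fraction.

1941/26 cm

Total distance travelled is ∫|v| dt — sum the magnitudes of each area piece.
0–1 s: |½(6 + 4)(1)| = 5 cm
1–6 s: v = 0 at t = 33/13 s; triangle areas 40/13 + 405/26 = 485/26 cm
6–10 s: |½(-9 + -10)(4)| = 38 cm
10–13 s: v = 0 at t = 12.5 s; triangle areas 12.5 + 0.5 = 13 cm
Total distance = 1941/26 cm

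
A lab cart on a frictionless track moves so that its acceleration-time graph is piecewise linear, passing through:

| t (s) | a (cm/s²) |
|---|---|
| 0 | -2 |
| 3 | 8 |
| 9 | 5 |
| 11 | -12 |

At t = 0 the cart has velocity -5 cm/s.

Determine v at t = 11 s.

Δv equals the area under the a-t graph; then v = v₀ + Δv.
0–3 s: ½(-2 + 8)(3) = 9 cm/s
3–9 s: ½(8 + 5)(6) = 39 cm/s
9–11 s: ½(5 + -12)(2) = -7 cm/s
Δv = 41 cm/s, so v(11) = -5 + (41) = 36 cm/s.

36 cm/s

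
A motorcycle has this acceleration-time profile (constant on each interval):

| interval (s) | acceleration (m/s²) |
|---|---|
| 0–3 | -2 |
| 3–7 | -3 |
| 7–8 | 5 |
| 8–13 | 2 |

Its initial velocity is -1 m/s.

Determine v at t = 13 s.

-4 m/s

Δv equals the area under the a-t graph; then v = v₀ + Δv.
0–3 s: -2 × 3 = -6 m/s
3–7 s: -3 × 4 = -12 m/s
7–8 s: 5 × 1 = 5 m/s
8–13 s: 2 × 5 = 10 m/s
Δv = -3 m/s, so v(13) = -1 + (-3) = -4 m/s.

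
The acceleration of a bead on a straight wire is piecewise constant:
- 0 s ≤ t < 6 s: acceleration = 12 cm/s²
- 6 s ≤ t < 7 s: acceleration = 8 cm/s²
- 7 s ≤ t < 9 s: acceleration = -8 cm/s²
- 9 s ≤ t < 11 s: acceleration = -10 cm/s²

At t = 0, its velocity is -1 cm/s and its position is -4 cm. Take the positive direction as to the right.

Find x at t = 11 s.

529 cm

On each constant-a segment, Δv = aΔt and Δx = v₀Δt + ½aΔt²; chain segment to segment.
0–6 s: v starts -1 cm/s; Δx = -1·6 + ½·12·6² = 210 cm; v ends 71 cm/s.
6–7 s: v starts 71 cm/s; Δx = 71·1 + ½·8·1² = 75 cm; v ends 79 cm/s.
7–9 s: v starts 79 cm/s; Δx = 79·2 + ½·-8·2² = 142 cm; v ends 63 cm/s.
9–11 s: v starts 63 cm/s; Δx = 63·2 + ½·-10·2² = 106 cm; v ends 43 cm/s.
x(11) = -4 + Σ Δx = 529 cm.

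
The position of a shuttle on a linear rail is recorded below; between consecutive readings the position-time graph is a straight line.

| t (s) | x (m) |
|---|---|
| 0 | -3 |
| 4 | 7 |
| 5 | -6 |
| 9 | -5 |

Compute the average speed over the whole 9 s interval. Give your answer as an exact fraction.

8/3 m/s

Average speed = (total path length)/(elapsed time); on a piecewise-linear x-t graph the path length is Σ|Δx|.
0–4 s: |Δx| = |7 − -3| = 10 m
4–5 s: |Δx| = |-6 − 7| = 13 m
5–9 s: |Δx| = |-5 − -6| = 1 m
Total path = 24 m; average speed = 24/9 = 8/3 m/s.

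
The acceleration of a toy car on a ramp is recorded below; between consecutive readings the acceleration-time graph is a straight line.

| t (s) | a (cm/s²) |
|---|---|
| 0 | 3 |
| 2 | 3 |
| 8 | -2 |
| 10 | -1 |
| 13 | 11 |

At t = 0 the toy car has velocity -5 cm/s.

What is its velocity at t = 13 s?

16 cm/s

Δv equals the area under the a-t graph; then v = v₀ + Δv.
0–2 s: 3 × 2 = 6 cm/s
2–8 s: ½(3 + -2)(6) = 3 cm/s
8–10 s: ½(-2 + -1)(2) = -3 cm/s
10–13 s: ½(-1 + 11)(3) = 15 cm/s
Δv = 21 cm/s, so v(13) = -5 + (21) = 16 cm/s.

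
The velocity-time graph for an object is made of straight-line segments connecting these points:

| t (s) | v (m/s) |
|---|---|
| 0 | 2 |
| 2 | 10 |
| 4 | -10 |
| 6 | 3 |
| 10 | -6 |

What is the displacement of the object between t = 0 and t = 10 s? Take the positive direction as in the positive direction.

Displacement is the signed area under the v-t curve.
0–2 s: ½(2 + 10)(2) = 12 m
2–4 s: ½(10 + -10)(2) = 0 m
4–6 s: ½(-10 + 3)(2) = -7 m
6–10 s: ½(3 + -6)(4) = -6 m
Net displacement = -1 m

-1 m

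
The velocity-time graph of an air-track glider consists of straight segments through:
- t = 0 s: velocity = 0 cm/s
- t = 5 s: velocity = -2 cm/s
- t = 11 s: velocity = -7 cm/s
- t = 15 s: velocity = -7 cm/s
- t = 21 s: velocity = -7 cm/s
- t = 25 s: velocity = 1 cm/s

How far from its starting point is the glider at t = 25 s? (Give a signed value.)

Net displacement equals the area under the velocity-time graph (areas below the axis count negative).
0–5 s: ½(0 + -2)(5) = -5 cm
5–11 s: ½(-2 + -7)(6) = -27 cm
11–15 s: -7 × 4 = -28 cm
15–21 s: -7 × 6 = -42 cm
21–25 s: ½(-7 + 1)(4) = -12 cm
Net displacement = -114 cm

-114 cm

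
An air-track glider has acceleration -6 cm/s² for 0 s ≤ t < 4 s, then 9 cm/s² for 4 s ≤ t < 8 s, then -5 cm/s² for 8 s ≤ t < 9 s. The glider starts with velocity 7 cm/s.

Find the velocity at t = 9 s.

Δv equals the area under the a-t graph; then v = v₀ + Δv.
0–4 s: -6 × 4 = -24 cm/s
4–8 s: 9 × 4 = 36 cm/s
8–9 s: -5 × 1 = -5 cm/s
Δv = 7 cm/s, so v(9) = 7 + (7) = 14 cm/s.

14 cm/s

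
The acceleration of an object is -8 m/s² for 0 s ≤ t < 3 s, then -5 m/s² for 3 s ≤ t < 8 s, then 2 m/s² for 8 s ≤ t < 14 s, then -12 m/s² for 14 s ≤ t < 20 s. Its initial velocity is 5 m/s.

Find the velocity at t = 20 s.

-104 m/s

Δv equals the area under the a-t graph; then v = v₀ + Δv.
0–3 s: -8 × 3 = -24 m/s
3–8 s: -5 × 5 = -25 m/s
8–14 s: 2 × 6 = 12 m/s
14–20 s: -12 × 6 = -72 m/s
Δv = -109 m/s, so v(20) = 5 + (-109) = -104 m/s.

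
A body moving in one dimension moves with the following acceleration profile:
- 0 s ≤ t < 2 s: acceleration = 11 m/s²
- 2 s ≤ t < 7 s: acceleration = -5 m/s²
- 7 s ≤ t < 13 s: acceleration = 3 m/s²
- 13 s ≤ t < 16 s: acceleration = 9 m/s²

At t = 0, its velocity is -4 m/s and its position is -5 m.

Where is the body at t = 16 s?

122 m

On each constant-a segment, Δv = aΔt and Δx = v₀Δt + ½aΔt²; chain segment to segment.
0–2 s: v starts -4 m/s; Δx = -4·2 + ½·11·2² = 14 m; v ends 18 m/s.
2–7 s: v starts 18 m/s; Δx = 18·5 + ½·-5·5² = 27.5 m; v ends -7 m/s.
7–13 s: v starts -7 m/s; Δx = -7·6 + ½·3·6² = 12 m; v ends 11 m/s.
13–16 s: v starts 11 m/s; Δx = 11·3 + ½·9·3² = 73.5 m; v ends 38 m/s.
x(16) = -5 + Σ Δx = 122 m.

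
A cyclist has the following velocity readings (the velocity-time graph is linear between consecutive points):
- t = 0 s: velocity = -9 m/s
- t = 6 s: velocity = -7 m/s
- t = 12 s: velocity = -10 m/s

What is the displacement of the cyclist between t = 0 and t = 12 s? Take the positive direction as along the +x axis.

-99 m

Displacement is the signed area under the v-t curve.
0–6 s: ½(-9 + -7)(6) = -48 m
6–12 s: ½(-7 + -10)(6) = -51 m
Net displacement = -99 m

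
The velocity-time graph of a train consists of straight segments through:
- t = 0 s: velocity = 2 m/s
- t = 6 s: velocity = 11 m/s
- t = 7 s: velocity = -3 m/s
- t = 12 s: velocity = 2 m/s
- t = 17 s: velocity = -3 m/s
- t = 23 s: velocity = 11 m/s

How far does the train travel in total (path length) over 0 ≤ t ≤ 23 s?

84.5 m

Total distance travelled is ∫|v| dt — sum the magnitudes of each area piece.
0–6 s: |½(2 + 11)(6)| = 39 m
6–7 s: v = 0 at t = 95/14 s; triangle areas 121/28 + 9/28 = 65/14 m
7–12 s: v = 0 at t = 10 s; triangle areas 4.5 + 2 = 6.5 m
12–17 s: v = 0 at t = 14 s; triangle areas 2 + 4.5 = 6.5 m
17–23 s: v = 0 at t = 128/7 s; triangle areas 27/14 + 363/14 = 195/7 m
Total distance = 84.5 m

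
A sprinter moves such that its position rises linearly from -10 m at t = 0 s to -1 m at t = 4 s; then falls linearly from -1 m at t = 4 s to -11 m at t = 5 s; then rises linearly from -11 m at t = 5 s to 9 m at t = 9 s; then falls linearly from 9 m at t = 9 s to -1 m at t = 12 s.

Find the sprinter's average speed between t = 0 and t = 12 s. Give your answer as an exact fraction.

49/12 m/s

Average speed = (total path length)/(elapsed time); on a piecewise-linear x-t graph the path length is Σ|Δx|.
0–4 s: |Δx| = |-1 − -10| = 9 m
4–5 s: |Δx| = |-11 − -1| = 10 m
5–9 s: |Δx| = |9 − -11| = 20 m
9–12 s: |Δx| = |-1 − 9| = 10 m
Total path = 49 m; average speed = 49/12 = 49/12 m/s.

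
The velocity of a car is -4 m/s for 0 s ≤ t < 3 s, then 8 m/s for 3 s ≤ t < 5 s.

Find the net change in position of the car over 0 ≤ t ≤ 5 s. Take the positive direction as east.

Displacement is the signed area under the v-t curve.
0–3 s: -4 × 3 = -12 m
3–5 s: 8 × 2 = 16 m
Net displacement = 4 m

4 m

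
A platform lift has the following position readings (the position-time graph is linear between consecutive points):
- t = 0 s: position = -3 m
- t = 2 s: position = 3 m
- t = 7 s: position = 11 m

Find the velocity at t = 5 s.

1.6 m/s

Velocity is the slope of the x-t graph on 2–7 s: (11 − 3)/(7 − 2) = 1.6 m/s.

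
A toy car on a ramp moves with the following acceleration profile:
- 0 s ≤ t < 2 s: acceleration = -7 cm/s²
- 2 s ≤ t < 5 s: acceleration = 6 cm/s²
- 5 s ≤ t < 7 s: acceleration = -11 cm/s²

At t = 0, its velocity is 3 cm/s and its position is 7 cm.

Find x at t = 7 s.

-15 cm

On each constant-a segment, Δv = aΔt and Δx = v₀Δt + ½aΔt²; chain segment to segment.
0–2 s: v starts 3 cm/s; Δx = 3·2 + ½·-7·2² = -8 cm; v ends -11 cm/s.
2–5 s: v starts -11 cm/s; Δx = -11·3 + ½·6·3² = -6 cm; v ends 7 cm/s.
5–7 s: v starts 7 cm/s; Δx = 7·2 + ½·-11·2² = -8 cm; v ends -15 cm/s.
x(7) = 7 + Σ Δx = -15 cm.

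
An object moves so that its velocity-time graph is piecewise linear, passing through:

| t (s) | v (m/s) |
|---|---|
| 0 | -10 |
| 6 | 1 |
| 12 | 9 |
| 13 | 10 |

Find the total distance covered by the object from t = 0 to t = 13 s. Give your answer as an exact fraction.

Distance (not displacement) is the total path length: add the absolute areas under v-t.
0–6 s: v = 0 at t = 60/11 s; triangle areas 300/11 + 3/11 = 303/11 m
6–12 s: |½(1 + 9)(6)| = 30 m
12–13 s: |½(9 + 10)(1)| = 9.5 m
Total distance = 1475/22 m

1475/22 m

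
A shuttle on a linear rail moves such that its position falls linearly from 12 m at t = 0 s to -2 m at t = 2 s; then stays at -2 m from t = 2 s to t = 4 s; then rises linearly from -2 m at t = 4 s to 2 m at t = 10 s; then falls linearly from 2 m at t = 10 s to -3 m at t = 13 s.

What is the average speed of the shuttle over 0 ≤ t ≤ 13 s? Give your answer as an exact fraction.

Average speed = (total path length)/(elapsed time); on a piecewise-linear x-t graph the path length is Σ|Δx|.
0–2 s: |Δx| = |-2 − 12| = 14 m
2–4 s: |Δx| = |-2 − -2| = 0 m
4–10 s: |Δx| = |2 − -2| = 4 m
10–13 s: |Δx| = |-3 − 2| = 5 m
Total path = 23 m; average speed = 23/13 = 23/13 m/s.

23/13 m/s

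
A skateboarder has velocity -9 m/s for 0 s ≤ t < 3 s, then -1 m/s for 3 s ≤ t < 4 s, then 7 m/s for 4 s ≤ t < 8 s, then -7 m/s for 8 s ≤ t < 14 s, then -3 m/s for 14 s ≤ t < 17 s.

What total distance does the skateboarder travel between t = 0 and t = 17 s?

Total distance travelled is ∫|v| dt — sum the magnitudes of each area piece.
0–3 s: |-9| × 3 = 27 m
3–4 s: |-1| × 1 = 1 m
4–8 s: |7| × 4 = 28 m
8–14 s: |-7| × 6 = 42 m
14–17 s: |-3| × 3 = 9 m
Total distance = 107 m

107 m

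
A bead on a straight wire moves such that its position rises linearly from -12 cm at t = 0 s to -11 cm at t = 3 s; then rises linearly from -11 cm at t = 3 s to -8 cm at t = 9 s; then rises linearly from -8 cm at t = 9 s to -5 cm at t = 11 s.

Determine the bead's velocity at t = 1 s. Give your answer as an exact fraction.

1/3 cm/s

Velocity is the slope of the x-t graph on 0–3 s: (-11 − -12)/(3 − 0) = 1/3 cm/s.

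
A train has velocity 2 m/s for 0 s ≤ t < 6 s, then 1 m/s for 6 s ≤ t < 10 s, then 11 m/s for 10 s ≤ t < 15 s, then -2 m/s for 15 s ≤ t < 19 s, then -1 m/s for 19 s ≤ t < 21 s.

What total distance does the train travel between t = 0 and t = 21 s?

Total distance travelled is ∫|v| dt — sum the magnitudes of each area piece.
0–6 s: |2| × 6 = 12 m
6–10 s: |1| × 4 = 4 m
10–15 s: |11| × 5 = 55 m
15–19 s: |-2| × 4 = 8 m
19–21 s: |-1| × 2 = 2 m
Total distance = 81 m

81 m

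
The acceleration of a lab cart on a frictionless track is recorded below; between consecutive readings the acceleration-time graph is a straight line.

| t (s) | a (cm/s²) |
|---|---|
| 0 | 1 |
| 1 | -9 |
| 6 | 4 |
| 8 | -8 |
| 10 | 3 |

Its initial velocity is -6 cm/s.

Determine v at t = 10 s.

Δv equals the area under the a-t graph; then v = v₀ + Δv.
0–1 s: ½(1 + -9)(1) = -4 cm/s
1–6 s: ½(-9 + 4)(5) = -12.5 cm/s
6–8 s: ½(4 + -8)(2) = -4 cm/s
8–10 s: ½(-8 + 3)(2) = -5 cm/s
Δv = -25.5 cm/s, so v(10) = -6 + (-25.5) = -31.5 cm/s.

-31.5 cm/s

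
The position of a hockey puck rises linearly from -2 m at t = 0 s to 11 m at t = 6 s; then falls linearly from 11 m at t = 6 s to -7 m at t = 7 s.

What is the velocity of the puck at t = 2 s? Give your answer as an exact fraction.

13/6 m/s

Velocity is the slope of the x-t graph on 0–6 s: (11 − -2)/(6 − 0) = 13/6 m/s.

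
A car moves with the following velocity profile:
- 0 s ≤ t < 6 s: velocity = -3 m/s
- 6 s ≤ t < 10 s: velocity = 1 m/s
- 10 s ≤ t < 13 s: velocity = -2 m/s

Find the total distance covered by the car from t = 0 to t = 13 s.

28 m

Total distance travelled is ∫|v| dt — sum the magnitudes of each area piece.
0–6 s: |-3| × 6 = 18 m
6–10 s: |1| × 4 = 4 m
10–13 s: |-2| × 3 = 6 m
Total distance = 28 m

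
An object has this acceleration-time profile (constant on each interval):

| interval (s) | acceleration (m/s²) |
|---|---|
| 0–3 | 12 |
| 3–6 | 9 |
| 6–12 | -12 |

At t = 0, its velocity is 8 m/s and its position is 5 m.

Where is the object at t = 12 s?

465.5 m

On each constant-a segment, Δv = aΔt and Δx = v₀Δt + ½aΔt²; chain segment to segment.
0–3 s: v starts 8 m/s; Δx = 8·3 + ½·12·3² = 78 m; v ends 44 m/s.
3–6 s: v starts 44 m/s; Δx = 44·3 + ½·9·3² = 172.5 m; v ends 71 m/s.
6–12 s: v starts 71 m/s; Δx = 71·6 + ½·-12·6² = 210 m; v ends -1 m/s.
x(12) = 5 + Σ Δx = 465.5 m.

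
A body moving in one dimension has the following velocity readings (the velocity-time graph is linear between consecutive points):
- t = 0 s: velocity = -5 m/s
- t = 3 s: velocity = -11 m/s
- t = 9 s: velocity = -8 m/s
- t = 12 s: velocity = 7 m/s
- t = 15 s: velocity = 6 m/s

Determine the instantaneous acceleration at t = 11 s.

5 m/s²

Acceleration is the slope of the v-t graph on 9–12 s: (7 − -8)/(12 − 9) = 5 m/s².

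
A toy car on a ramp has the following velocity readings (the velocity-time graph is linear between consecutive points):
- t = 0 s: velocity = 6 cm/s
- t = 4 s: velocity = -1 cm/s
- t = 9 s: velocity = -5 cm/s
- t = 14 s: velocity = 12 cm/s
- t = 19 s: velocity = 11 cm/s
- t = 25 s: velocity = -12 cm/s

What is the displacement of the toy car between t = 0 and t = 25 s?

Displacement is the signed area under the v-t curve.
0–4 s: ½(6 + -1)(4) = 10 cm
4–9 s: ½(-1 + -5)(5) = -15 cm
9–14 s: ½(-5 + 12)(5) = 17.5 cm
14–19 s: ½(12 + 11)(5) = 57.5 cm
19–25 s: ½(11 + -12)(6) = -3 cm
Net displacement = 67 cm

67 cm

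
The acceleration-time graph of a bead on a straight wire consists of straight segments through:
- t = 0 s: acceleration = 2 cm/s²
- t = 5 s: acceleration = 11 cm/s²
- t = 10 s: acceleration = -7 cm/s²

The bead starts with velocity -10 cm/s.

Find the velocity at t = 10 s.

32.5 cm/s

Δv equals the area under the a-t graph; then v = v₀ + Δv.
0–5 s: ½(2 + 11)(5) = 32.5 cm/s
5–10 s: ½(11 + -7)(5) = 10 cm/s
Δv = 42.5 cm/s, so v(10) = -10 + (42.5) = 32.5 cm/s.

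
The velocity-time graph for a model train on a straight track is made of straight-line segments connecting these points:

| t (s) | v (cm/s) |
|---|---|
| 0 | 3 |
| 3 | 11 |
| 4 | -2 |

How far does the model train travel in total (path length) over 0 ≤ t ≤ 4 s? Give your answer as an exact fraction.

671/26 cm

Distance (not displacement) is the total path length: add the absolute areas under v-t.
0–3 s: |½(3 + 11)(3)| = 21 cm
3–4 s: v = 0 at t = 50/13 s; triangle areas 121/26 + 2/13 = 125/26 cm
Total distance = 671/26 cm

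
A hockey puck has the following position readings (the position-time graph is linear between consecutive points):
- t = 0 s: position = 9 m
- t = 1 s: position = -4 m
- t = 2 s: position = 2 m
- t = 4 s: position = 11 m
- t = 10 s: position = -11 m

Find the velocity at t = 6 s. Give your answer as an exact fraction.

-11/3 m/s

Velocity is the slope of the x-t graph on 4–10 s: (-11 − 11)/(10 − 4) = -11/3 m/s.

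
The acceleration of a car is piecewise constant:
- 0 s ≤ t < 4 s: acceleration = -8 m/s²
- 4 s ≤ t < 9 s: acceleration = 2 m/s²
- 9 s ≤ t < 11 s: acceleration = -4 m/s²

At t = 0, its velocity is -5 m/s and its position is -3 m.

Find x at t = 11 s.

On each constant-a segment, Δv = aΔt and Δx = v₀Δt + ½aΔt²; chain segment to segment.
0–4 s: v starts -5 m/s; Δx = -5·4 + ½·-8·4² = -84 m; v ends -37 m/s.
4–9 s: v starts -37 m/s; Δx = -37·5 + ½·2·5² = -160 m; v ends -27 m/s.
9–11 s: v starts -27 m/s; Δx = -27·2 + ½·-4·2² = -62 m; v ends -35 m/s.
x(11) = -3 + Σ Δx = -309 m.

-309 m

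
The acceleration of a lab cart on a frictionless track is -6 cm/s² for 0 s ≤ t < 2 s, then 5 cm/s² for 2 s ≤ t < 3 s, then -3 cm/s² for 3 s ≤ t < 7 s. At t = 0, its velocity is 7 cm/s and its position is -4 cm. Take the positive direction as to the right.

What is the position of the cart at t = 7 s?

-28.5 cm

On each constant-a segment, Δv = aΔt and Δx = v₀Δt + ½aΔt²; chain segment to segment.
0–2 s: v starts 7 cm/s; Δx = 7·2 + ½·-6·2² = 2 cm; v ends -5 cm/s.
2–3 s: v starts -5 cm/s; Δx = -5·1 + ½·5·1² = -2.5 cm; v ends 0 cm/s.
3–7 s: v starts 0 cm/s; Δx = 0·4 + ½·-3·4² = -24 cm; v ends -12 cm/s.
x(7) = -4 + Σ Δx = -28.5 cm.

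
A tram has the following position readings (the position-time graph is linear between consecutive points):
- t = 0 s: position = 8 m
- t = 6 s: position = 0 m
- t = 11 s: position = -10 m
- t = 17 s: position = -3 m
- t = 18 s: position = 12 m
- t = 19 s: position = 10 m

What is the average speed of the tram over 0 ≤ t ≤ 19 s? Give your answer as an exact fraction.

42/19 m/s

Average speed = (total path length)/(elapsed time); on a piecewise-linear x-t graph the path length is Σ|Δx|.
0–6 s: |Δx| = |0 − 8| = 8 m
6–11 s: |Δx| = |-10 − 0| = 10 m
11–17 s: |Δx| = |-3 − -10| = 7 m
17–18 s: |Δx| = |12 − -3| = 15 m
18–19 s: |Δx| = |10 − 12| = 2 m
Total path = 42 m; average speed = 42/19 = 42/19 m/s.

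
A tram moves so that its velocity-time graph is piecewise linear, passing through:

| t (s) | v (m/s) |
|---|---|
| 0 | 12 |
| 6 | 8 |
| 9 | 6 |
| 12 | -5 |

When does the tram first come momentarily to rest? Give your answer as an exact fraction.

t = 117/11 s

v changes sign on 9–12 s (from 6 to -5); the graph is linear there, so v = 0 at t = 9 + (-6)·(12 − 9)/(-5 − 6) = 117/11 s.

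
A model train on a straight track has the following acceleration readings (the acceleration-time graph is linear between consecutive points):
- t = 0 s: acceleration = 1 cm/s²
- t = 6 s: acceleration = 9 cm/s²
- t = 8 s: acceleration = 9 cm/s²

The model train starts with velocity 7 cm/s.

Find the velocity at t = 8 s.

55 cm/s

Δv equals the area under the a-t graph; then v = v₀ + Δv.
0–6 s: ½(1 + 9)(6) = 30 cm/s
6–8 s: 9 × 2 = 18 cm/s
Δv = 48 cm/s, so v(8) = 7 + (48) = 55 cm/s.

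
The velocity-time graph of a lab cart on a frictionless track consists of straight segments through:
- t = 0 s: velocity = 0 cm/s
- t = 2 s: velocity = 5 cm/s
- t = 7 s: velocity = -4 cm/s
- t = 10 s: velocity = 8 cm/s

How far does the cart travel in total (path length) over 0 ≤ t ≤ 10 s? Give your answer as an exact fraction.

475/18 cm

Total distance travelled is ∫|v| dt — sum the magnitudes of each area piece.
0–2 s: |½(0 + 5)(2)| = 5 cm
2–7 s: v = 0 at t = 43/9 s; triangle areas 125/18 + 40/9 = 205/18 cm
7–10 s: v = 0 at t = 8 s; triangle areas 2 + 8 = 10 cm
Total distance = 475/18 cm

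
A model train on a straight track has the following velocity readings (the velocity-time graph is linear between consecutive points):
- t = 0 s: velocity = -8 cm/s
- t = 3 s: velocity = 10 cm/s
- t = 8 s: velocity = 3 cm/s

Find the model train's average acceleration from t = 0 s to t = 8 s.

Average acceleration = Δv/Δt = (3 − -8)/(8 − 0) = 1.375 cm/s².

1.375 cm/s²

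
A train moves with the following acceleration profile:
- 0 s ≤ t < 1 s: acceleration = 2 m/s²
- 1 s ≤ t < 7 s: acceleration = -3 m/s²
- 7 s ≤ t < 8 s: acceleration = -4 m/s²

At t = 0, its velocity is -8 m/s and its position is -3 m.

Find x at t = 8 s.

-126 m

On each constant-a segment, Δv = aΔt and Δx = v₀Δt + ½aΔt²; chain segment to segment.
0–1 s: v starts -8 m/s; Δx = -8·1 + ½·2·1² = -7 m; v ends -6 m/s.
1–7 s: v starts -6 m/s; Δx = -6·6 + ½·-3·6² = -90 m; v ends -24 m/s.
7–8 s: v starts -24 m/s; Δx = -24·1 + ½·-4·1² = -26 m; v ends -28 m/s.
x(8) = -3 + Σ Δx = -126 m.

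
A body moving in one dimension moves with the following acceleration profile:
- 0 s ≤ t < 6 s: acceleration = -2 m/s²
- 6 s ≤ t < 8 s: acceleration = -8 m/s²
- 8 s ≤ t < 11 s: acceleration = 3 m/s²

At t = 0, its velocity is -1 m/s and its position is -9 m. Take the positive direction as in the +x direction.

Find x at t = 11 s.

-166.5 m

On each constant-a segment, Δv = aΔt and Δx = v₀Δt + ½aΔt²; chain segment to segment.
0–6 s: v starts -1 m/s; Δx = -1·6 + ½·-2·6² = -42 m; v ends -13 m/s.
6–8 s: v starts -13 m/s; Δx = -13·2 + ½·-8·2² = -42 m; v ends -29 m/s.
8–11 s: v starts -29 m/s; Δx = -29·3 + ½·3·3² = -73.5 m; v ends -20 m/s.
x(11) = -9 + Σ Δx = -166.5 m.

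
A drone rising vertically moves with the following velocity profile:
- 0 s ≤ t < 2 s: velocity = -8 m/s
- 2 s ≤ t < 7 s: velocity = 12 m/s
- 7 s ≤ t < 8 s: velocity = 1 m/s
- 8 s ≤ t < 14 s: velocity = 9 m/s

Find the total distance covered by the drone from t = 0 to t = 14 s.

131 m

Distance (not displacement) is the total path length: add the absolute areas under v-t.
0–2 s: |-8| × 2 = 16 m
2–7 s: |12| × 5 = 60 m
7–8 s: |1| × 1 = 1 m
8–14 s: |9| × 6 = 54 m
Total distance = 131 m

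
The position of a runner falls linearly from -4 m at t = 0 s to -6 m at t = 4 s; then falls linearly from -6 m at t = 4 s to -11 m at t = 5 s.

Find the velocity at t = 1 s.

-0.5 m/s

Velocity is the slope of the x-t graph on 0–4 s: (-6 − -4)/(4 − 0) = -0.5 m/s.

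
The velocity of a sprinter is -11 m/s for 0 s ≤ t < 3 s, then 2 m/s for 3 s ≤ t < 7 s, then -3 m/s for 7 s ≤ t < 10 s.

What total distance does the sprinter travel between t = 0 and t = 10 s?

Total distance travelled is ∫|v| dt — sum the magnitudes of each area piece.
0–3 s: |-11| × 3 = 33 m
3–7 s: |2| × 4 = 8 m
7–10 s: |-3| × 3 = 9 m
Total distance = 50 m

50 m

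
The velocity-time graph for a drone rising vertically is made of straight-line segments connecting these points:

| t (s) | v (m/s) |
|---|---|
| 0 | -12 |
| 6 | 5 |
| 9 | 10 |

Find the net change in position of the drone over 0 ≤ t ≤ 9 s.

1.5 m

Net displacement equals the area under the velocity-time graph (areas below the axis count negative).
0–6 s: ½(-12 + 5)(6) = -21 m
6–9 s: ½(5 + 10)(3) = 22.5 m
Net displacement = 1.5 m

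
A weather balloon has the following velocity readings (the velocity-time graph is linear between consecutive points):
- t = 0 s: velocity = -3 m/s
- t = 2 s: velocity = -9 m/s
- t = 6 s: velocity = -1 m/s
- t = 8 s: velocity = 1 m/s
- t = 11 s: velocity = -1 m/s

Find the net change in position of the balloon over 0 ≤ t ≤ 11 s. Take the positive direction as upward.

-32 m

Displacement is the signed area under the v-t curve.
0–2 s: ½(-3 + -9)(2) = -12 m
2–6 s: ½(-9 + -1)(4) = -20 m
6–8 s: ½(-1 + 1)(2) = 0 m
8–11 s: ½(1 + -1)(3) = 0 m
Net displacement = -32 m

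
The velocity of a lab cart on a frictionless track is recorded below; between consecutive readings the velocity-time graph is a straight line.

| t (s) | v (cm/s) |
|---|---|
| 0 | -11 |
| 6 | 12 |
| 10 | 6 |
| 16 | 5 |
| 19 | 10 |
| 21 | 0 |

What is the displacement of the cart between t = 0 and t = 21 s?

104.5 cm

Displacement is the signed area under the v-t curve.
0–6 s: ½(-11 + 12)(6) = 3 cm
6–10 s: ½(12 + 6)(4) = 36 cm
10–16 s: ½(6 + 5)(6) = 33 cm
16–19 s: ½(5 + 10)(3) = 22.5 cm
19–21 s: ½(10 + 0)(2) = 10 cm
Net displacement = 104.5 cm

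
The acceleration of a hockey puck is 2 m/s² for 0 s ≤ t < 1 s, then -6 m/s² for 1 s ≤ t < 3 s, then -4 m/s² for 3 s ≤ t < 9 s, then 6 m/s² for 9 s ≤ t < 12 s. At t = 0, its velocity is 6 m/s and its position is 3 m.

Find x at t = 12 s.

On each constant-a segment, Δv = aΔt and Δx = v₀Δt + ½aΔt²; chain segment to segment.
0–1 s: v starts 6 m/s; Δx = 6·1 + ½·2·1² = 7 m; v ends 8 m/s.
1–3 s: v starts 8 m/s; Δx = 8·2 + ½·-6·2² = 4 m; v ends -4 m/s.
3–9 s: v starts -4 m/s; Δx = -4·6 + ½·-4·6² = -96 m; v ends -28 m/s.
9–12 s: v starts -28 m/s; Δx = -28·3 + ½·6·3² = -57 m; v ends -10 m/s.
x(12) = 3 + Σ Δx = -139 m.

-139 m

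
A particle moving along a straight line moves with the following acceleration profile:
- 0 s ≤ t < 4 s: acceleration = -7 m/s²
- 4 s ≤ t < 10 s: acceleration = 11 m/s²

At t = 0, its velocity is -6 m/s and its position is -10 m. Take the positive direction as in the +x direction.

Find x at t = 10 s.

On each constant-a segment, Δv = aΔt and Δx = v₀Δt + ½aΔt²; chain segment to segment.
0–4 s: v starts -6 m/s; Δx = -6·4 + ½·-7·4² = -80 m; v ends -34 m/s.
4–10 s: v starts -34 m/s; Δx = -34·6 + ½·11·6² = -6 m; v ends 32 m/s.
x(10) = -10 + Σ Δx = -96 m.

-96 m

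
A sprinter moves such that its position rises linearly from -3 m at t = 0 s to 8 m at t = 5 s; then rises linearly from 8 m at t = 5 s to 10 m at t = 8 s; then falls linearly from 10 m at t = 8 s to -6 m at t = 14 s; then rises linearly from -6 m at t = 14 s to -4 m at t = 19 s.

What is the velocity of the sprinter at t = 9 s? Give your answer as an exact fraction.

-8/3 m/s

Velocity is the slope of the x-t graph on 8–14 s: (-6 − 10)/(14 − 8) = -8/3 m/s.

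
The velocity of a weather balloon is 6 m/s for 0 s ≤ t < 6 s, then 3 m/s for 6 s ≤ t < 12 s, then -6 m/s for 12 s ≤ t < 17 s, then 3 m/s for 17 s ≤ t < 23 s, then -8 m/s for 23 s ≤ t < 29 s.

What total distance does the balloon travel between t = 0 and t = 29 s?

150 m

Distance (not displacement) is the total path length: add the absolute areas under v-t.
0–6 s: |6| × 6 = 36 m
6–12 s: |3| × 6 = 18 m
12–17 s: |-6| × 5 = 30 m
17–23 s: |3| × 6 = 18 m
23–29 s: |-8| × 6 = 48 m
Total distance = 150 m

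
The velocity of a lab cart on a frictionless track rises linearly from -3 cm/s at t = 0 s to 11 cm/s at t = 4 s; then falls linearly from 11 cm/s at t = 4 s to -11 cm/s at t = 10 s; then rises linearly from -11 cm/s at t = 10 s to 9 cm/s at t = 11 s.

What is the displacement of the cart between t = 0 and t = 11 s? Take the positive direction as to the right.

15 cm

Net displacement equals the area under the velocity-time graph (areas below the axis count negative).
0–4 s: ½(-3 + 11)(4) = 16 cm
4–10 s: ½(11 + -11)(6) = 0 cm
10–11 s: ½(-11 + 9)(1) = -1 cm
Net displacement = 15 cm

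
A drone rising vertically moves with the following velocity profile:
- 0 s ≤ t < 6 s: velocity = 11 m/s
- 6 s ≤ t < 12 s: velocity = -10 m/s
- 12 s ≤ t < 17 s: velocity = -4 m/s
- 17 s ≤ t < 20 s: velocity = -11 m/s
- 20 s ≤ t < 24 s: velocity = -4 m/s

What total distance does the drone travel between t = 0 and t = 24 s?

Total distance travelled is ∫|v| dt — sum the magnitudes of each area piece.
0–6 s: |11| × 6 = 66 m
6–12 s: |-10| × 6 = 60 m
12–17 s: |-4| × 5 = 20 m
17–20 s: |-11| × 3 = 33 m
20–24 s: |-4| × 4 = 16 m
Total distance = 195 m

195 m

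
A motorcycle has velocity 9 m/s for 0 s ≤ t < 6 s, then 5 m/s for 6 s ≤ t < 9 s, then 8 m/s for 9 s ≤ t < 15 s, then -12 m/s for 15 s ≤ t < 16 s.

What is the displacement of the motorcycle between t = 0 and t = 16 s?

105 m

Net displacement equals the area under the velocity-time graph (areas below the axis count negative).
0–6 s: 9 × 6 = 54 m
6–9 s: 5 × 3 = 15 m
9–15 s: 8 × 6 = 48 m
15–16 s: -12 × 1 = -12 m
Net displacement = 105 m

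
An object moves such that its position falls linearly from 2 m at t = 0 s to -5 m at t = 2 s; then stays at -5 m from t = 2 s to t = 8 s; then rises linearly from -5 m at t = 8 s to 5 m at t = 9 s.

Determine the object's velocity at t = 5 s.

0 m/s

Velocity is the slope of the x-t graph on 2–8 s: (-5 − -5)/(8 − 2) = 0 m/s.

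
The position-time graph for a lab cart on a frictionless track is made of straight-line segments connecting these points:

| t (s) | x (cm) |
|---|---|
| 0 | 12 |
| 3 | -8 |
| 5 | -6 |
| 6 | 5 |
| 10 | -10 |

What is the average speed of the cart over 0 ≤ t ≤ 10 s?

4.8 cm/s

Average speed = (total path length)/(elapsed time); on a piecewise-linear x-t graph the path length is Σ|Δx|.
0–3 s: |Δx| = |-8 − 12| = 20 cm
3–5 s: |Δx| = |-6 − -8| = 2 cm
5–6 s: |Δx| = |5 − -6| = 11 cm
6–10 s: |Δx| = |-10 − 5| = 15 cm
Total path = 48 cm; average speed = 48/10 = 4.8 cm/s.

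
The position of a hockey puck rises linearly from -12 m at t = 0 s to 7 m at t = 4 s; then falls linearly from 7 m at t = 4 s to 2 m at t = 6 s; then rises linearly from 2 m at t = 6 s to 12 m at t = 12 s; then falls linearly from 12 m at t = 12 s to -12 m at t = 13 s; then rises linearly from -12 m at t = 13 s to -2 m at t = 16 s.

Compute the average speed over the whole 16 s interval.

Average speed = (total path length)/(elapsed time); on a piecewise-linear x-t graph the path length is Σ|Δx|.
0–4 s: |Δx| = |7 − -12| = 19 m
4–6 s: |Δx| = |2 − 7| = 5 m
6–12 s: |Δx| = |12 − 2| = 10 m
12–13 s: |Δx| = |-12 − 12| = 24 m
13–16 s: |Δx| = |-2 − -12| = 10 m
Total path = 68 m; average speed = 68/16 = 4.25 m/s.

4.25 m/s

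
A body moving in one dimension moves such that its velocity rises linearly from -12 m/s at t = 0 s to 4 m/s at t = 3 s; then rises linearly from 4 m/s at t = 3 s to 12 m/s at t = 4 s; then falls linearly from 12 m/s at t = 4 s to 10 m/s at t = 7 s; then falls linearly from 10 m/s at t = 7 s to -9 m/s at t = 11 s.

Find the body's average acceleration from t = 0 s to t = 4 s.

Average acceleration = Δv/Δt = (12 − -12)/(4 − 0) = 6 m/s².

6 m/s²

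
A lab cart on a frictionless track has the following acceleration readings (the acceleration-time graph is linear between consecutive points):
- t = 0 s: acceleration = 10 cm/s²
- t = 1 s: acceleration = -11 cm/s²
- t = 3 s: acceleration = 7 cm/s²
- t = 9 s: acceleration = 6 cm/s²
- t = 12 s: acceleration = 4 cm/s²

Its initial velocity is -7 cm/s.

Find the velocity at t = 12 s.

42.5 cm/s

Δv equals the area under the a-t graph; then v = v₀ + Δv.
0–1 s: ½(10 + -11)(1) = -0.5 cm/s
1–3 s: ½(-11 + 7)(2) = -4 cm/s
3–9 s: ½(7 + 6)(6) = 39 cm/s
9–12 s: ½(6 + 4)(3) = 15 cm/s
Δv = 49.5 cm/s, so v(12) = -7 + (49.5) = 42.5 cm/s.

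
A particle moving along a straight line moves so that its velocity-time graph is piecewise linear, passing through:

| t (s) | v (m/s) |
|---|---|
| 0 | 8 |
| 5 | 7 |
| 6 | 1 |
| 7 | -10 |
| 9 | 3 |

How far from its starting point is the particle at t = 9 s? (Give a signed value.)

30 m

Displacement is the signed area under the v-t curve.
0–5 s: ½(8 + 7)(5) = 37.5 m
5–6 s: ½(7 + 1)(1) = 4 m
6–7 s: ½(1 + -10)(1) = -4.5 m
7–9 s: ½(-10 + 3)(2) = -7 m
Net displacement = 30 m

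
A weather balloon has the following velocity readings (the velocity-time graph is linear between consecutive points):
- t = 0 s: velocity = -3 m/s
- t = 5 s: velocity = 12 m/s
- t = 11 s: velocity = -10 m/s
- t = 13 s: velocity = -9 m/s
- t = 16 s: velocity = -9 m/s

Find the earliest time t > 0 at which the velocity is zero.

v changes sign on 0–5 s (from -3 to 12); the graph is linear there, so v = 0 at t = 0 + (3)·(5 − 0)/(12 − -3) = 1 s.

t = 1 s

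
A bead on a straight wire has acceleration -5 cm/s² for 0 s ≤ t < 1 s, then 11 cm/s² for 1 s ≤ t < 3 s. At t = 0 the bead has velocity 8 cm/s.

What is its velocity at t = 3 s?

Δv equals the area under the a-t graph; then v = v₀ + Δv.
0–1 s: -5 × 1 = -5 cm/s
1–3 s: 11 × 2 = 22 cm/s
Δv = 17 cm/s, so v(3) = 8 + (17) = 25 cm/s.

25 cm/s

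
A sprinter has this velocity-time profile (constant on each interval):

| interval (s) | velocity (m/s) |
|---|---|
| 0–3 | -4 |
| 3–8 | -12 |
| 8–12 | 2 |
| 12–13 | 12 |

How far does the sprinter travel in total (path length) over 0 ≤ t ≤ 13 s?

Total distance travelled is ∫|v| dt — sum the magnitudes of each area piece.
0–3 s: |-4| × 3 = 12 m
3–8 s: |-12| × 5 = 60 m
8–12 s: |2| × 4 = 8 m
12–13 s: |12| × 1 = 12 m
Total distance = 92 m

92 m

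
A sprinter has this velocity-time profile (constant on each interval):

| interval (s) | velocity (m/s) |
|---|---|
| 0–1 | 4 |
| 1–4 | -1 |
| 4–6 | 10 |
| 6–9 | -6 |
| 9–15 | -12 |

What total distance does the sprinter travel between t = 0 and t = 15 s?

117 m

Distance (not displacement) is the total path length: add the absolute areas under v-t.
0–1 s: |4| × 1 = 4 m
1–4 s: |-1| × 3 = 3 m
4–6 s: |10| × 2 = 20 m
6–9 s: |-6| × 3 = 18 m
9–15 s: |-12| × 6 = 72 m
Total distance = 117 m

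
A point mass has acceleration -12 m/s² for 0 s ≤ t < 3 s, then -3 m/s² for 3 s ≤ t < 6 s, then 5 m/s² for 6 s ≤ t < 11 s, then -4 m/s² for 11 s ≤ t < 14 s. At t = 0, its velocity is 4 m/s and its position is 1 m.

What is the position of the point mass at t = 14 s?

On each constant-a segment, Δv = aΔt and Δx = v₀Δt + ½aΔt²; chain segment to segment.
0–3 s: v starts 4 m/s; Δx = 4·3 + ½·-12·3² = -42 m; v ends -32 m/s.
3–6 s: v starts -32 m/s; Δx = -32·3 + ½·-3·3² = -109.5 m; v ends -41 m/s.
6–11 s: v starts -41 m/s; Δx = -41·5 + ½·5·5² = -142.5 m; v ends -16 m/s.
11–14 s: v starts -16 m/s; Δx = -16·3 + ½·-4·3² = -66 m; v ends -28 m/s.
x(14) = 1 + Σ Δx = -359 m.

-359 m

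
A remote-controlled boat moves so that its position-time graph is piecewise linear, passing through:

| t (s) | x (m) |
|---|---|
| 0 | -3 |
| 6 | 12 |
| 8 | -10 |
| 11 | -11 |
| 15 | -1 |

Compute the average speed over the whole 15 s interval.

Average speed = (total path length)/(elapsed time); on a piecewise-linear x-t graph the path length is Σ|Δx|.
0–6 s: |Δx| = |12 − -3| = 15 m
6–8 s: |Δx| = |-10 − 12| = 22 m
8–11 s: |Δx| = |-11 − -10| = 1 m
11–15 s: |Δx| = |-1 − -11| = 10 m
Total path = 48 m; average speed = 48/15 = 3.2 m/s.

3.2 m/s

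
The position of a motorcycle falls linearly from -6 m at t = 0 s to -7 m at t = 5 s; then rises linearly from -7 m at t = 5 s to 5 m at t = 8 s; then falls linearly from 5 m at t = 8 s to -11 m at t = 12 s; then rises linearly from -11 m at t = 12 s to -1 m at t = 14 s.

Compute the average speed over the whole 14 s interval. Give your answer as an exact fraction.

Average speed = (total path length)/(elapsed time); on a piecewise-linear x-t graph the path length is Σ|Δx|.
0–5 s: |Δx| = |-7 − -6| = 1 m
5–8 s: |Δx| = |5 − -7| = 12 m
8–12 s: |Δx| = |-11 − 5| = 16 m
12–14 s: |Δx| = |-1 − -11| = 10 m
Total path = 39 m; average speed = 39/14 = 39/14 m/s.

39/14 m/s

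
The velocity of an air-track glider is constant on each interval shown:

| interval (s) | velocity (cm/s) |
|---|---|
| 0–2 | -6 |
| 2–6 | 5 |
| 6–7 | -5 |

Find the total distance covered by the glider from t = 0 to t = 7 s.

37 cm

Distance (not displacement) is the total path length: add the absolute areas under v-t.
0–2 s: |-6| × 2 = 12 cm
2–6 s: |5| × 4 = 20 cm
6–7 s: |-5| × 1 = 5 cm
Total distance = 37 cm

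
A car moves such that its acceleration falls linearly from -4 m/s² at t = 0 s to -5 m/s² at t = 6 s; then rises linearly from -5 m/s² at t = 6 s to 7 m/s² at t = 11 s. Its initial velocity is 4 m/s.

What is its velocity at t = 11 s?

Δv equals the area under the a-t graph; then v = v₀ + Δv.
0–6 s: ½(-4 + -5)(6) = -27 m/s
6–11 s: ½(-5 + 7)(5) = 5 m/s
Δv = -22 m/s, so v(11) = 4 + (-22) = -18 m/s.

-18 m/s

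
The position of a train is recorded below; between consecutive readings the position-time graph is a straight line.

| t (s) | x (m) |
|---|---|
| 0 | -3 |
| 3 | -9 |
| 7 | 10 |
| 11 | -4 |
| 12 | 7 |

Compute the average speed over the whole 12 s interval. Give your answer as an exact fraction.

25/6 m/s

Average speed = (total path length)/(elapsed time); on a piecewise-linear x-t graph the path length is Σ|Δx|.
0–3 s: |Δx| = |-9 − -3| = 6 m
3–7 s: |Δx| = |10 − -9| = 19 m
7–11 s: |Δx| = |-4 − 10| = 14 m
11–12 s: |Δx| = |7 − -4| = 11 m
Total path = 50 m; average speed = 50/12 = 25/6 m/s.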